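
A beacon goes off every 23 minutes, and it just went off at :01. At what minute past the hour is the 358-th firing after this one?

358·23 = 8234.
8234 mod 60 = 14 (since 137·60 = 8220).
(1 + 14) mod 60 = 15.

15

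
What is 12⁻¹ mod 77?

77 = 6·12 + 5
12 = 2·5 + 2
5 = 2·2 + 1
2 = 2·1 + 0
Back-substituting gives 12·45 ≡ 1 (mod 77).

45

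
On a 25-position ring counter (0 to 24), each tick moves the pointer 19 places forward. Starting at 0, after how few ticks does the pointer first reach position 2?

8

19⁻¹ ≡ 4 (mod 25) because 19·4 = 76 = 3·25 + 1.
So x ≡ 4·2 = 8 ≡ 8 (mod 25).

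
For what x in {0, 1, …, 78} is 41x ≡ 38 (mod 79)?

78

41⁻¹ ≡ 27 (mod 79) because 41·27 = 1107 = 14·79 + 1.
Multiplying both sides by 27: x ≡ 27·38 = 1026 ≡ 78 (mod 79).
Check: 41·78 = 3198 = 40·79 + 38.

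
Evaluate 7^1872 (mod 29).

By repeated squaring mod 29: 7^1≡7, 7^2≡20, 7^4≡23, 7^8≡7, 7^16≡20, 7^32≡23, 7^64≡7, 7^128≡20, 7^256≡23, 7^512≡7, 7^1024≡20.
Since 1872 = 16 + 64 + 256 + 512 + 1024 in binary, 7^1872 ≡ 20·7·23·7·20 ≡ 24 (mod 29).

24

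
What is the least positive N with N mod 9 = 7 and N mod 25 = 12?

187

Since 25·4 ≡ 1 (mod 9), take x = 12 + 25·((7−12)·4 mod 9) = 12 + 25·7 = 187.
Check: 187 mod 9 = 7, 187 mod 25 = 12.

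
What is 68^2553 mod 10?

8

The units digit of 68^n cycles with period 4: 8, 4, 2, 6, …
2553 mod 4 = 1, so the last digit matches 8^1 = 8.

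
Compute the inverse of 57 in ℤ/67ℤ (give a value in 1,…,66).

57·20 = 1140 = 17·67 + 1, so 57⁻¹ ≡ 20 (mod 67).

20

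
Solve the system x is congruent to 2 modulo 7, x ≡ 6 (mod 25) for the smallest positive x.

156

x ≡ 2 (mod 7) gives x ∈ {2, 9, 16, 23, 30, 37, 44, 51, …}.
The first of these with x mod 25 = 6 is 156.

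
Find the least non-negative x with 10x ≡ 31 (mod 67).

10⁻¹ ≡ 47 (mod 67) because 10·47 = 470 = 7·67 + 1.
So x ≡ 47·31 = 1457 ≡ 50 (mod 67).
Check: 10·50 = 500 = 7·67 + 31.

50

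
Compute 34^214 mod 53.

7

Successive squares of 34 mod 53: 34^1≡34, 34^2≡43, 34^4≡47, 34^8≡36, 34^16≡24, 34^32≡46, 34^64≡49, 34^128≡16.
Since 214 = 2 + 4 + 16 + 64 + 128 in binary, 34^214 ≡ 43·47·24·49·16 ≡ 7 (mod 53).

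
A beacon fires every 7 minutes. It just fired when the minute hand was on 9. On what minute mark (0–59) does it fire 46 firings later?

46·7 = 322.
Dividing 322 by 60 gives quotient 5 and remainder 22.
(9 + 22) mod 60 = 31.

31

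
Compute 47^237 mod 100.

87

By repeated squaring mod 100: 47^1≡47, 47^2≡9, 47^4≡81, 47^8≡61, 47^16≡21, 47^32≡41, 47^64≡81, 47^128≡61.
237 = 1 + 4 + 8 + 32 + 64 + 128, so 47^237 ≡ 47·81·61·41·81·61 ≡ 87 (mod 100).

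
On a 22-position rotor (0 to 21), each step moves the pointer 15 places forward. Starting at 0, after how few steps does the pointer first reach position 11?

11

15⁻¹ ≡ 3 (mod 22) because 15·3 = 45 = 2·22 + 1.
Multiplying both sides by 3: x ≡ 3·11 = 33 ≡ 11 (mod 22).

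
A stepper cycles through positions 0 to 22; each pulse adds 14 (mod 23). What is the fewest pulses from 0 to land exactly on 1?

23 = 1·14 + 9
14 = 1·9 + 5
9 = 1·5 + 4
5 = 1·4 + 1
4 = 4·1 + 0
Back-substituting gives 14·5 ≡ 1 (mod 23).

5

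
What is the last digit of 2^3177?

2

Powers of 2 mod 10 repeat with period 4: 2, 4, 8, 6.
3177 leaves remainder 1 on division by 4, so 2^3177 ends in 2.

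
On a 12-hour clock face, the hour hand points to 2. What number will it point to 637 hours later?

637 mod 12 = 1 (since 53·12 = 636).
2 + 1 → 3 on a 12-hour dial.

3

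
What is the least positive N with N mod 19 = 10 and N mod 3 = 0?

Since 3·13 ≡ 1 (mod 19), take x = 0 + 3·((10−0)·13 mod 19) = 0 + 3·16 = 48.
Check: 48 mod 19 = 10, 48 mod 3 = 0.

48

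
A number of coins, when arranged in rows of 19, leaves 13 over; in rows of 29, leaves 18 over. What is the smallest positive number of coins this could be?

x ≡ 13 (mod 19) gives x ∈ {13, 32, 51, 70, 89, 108, 127, 146, …}.
The first of these with x mod 29 = 18 is 279.

279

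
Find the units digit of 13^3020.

Last digits of 3^n: 3, 9, 7, 1 (period 4).
3020 mod 4 = 0, so the last digit matches 3^4 = 1.

1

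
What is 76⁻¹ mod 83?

76·71 = 5396 = 65·83 + 1, so 76⁻¹ ≡ 71 (mod 83).

71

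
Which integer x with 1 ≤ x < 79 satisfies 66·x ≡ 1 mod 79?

6

66·6 = 396 = 5·79 + 1, so 66⁻¹ ≡ 6 (mod 79).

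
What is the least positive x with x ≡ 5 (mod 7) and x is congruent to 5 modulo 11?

5

x ≡ 5 (mod 7) gives x ∈ {5}.
The first of these with x mod 11 = 5 is 5.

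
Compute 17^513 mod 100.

Successive squares of 17 mod 100: 17^1≡17, 17^2≡89, 17^4≡21, 17^8≡41, 17^16≡81, 17^32≡61, 17^64≡21, 17^128≡41, 17^256≡81, 17^512≡61.
Since 513 = 1 + 512 in binary, 17^513 ≡ 17·61 ≡ 37 (mod 100).

37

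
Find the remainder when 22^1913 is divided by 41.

Square-and-reduce mod 41: 22^1≡22, 22^2≡33, 22^4≡23, 22^8≡37, 22^16≡16, 22^32≡10, 22^64≡18, 22^128≡37, 22^256≡16, 22^512≡10, 22^1024≡18.
1913 = 1 + 8 + 16 + 32 + 64 + 256 + 512 + 1024, so 22^1913 ≡ 22·37·16·10·18·16·10·18 ≡ 15 (mod 41).

15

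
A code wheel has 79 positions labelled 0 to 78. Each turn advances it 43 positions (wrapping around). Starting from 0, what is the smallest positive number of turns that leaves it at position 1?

68

79 = 1·43 + 36
43 = 1·36 + 7
36 = 5·7 + 1
7 = 7·1 + 0
Back-substituting gives 43·68 ≡ 1 (mod 79).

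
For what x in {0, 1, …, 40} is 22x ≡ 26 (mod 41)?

22⁻¹ ≡ 28 (mod 41) because 22·28 = 616 = 15·41 + 1.
So x ≡ 28·26 = 728 ≡ 31 (mod 41).

31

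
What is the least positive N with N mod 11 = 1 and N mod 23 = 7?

122

Since 23·1 ≡ 1 (mod 11), take x = 7 + 23·((1−7)·1 mod 11) = 7 + 23·5 = 122.
Check: 122 mod 11 = 1, 122 mod 23 = 7.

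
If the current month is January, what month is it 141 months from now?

141 − 11·12 = 9, so 141 ≡ 9 (mod 12).
January + 9 months → October.

October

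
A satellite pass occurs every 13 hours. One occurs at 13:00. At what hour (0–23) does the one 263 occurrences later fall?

0

263·13 = 3419.
3419 = 142·24 + 11, so 3419 mod 24 = 11.
(13 + 11) mod 24 = 0.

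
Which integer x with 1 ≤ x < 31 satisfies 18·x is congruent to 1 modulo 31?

31 = 1·18 + 13
18 = 1·13 + 5
13 = 2·5 + 3
5 = 1·3 + 2
3 = 1·2 + 1
2 = 2·1 + 0
Back-substituting gives 18·19 ≡ 1 (mod 31).

19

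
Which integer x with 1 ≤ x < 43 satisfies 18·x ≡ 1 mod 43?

12

43 = 2·18 + 7
18 = 2·7 + 4
7 = 1·4 + 3
4 = 1·3 + 1
3 = 3·1 + 0
Back-substituting gives 18·12 ≡ 1 (mod 43).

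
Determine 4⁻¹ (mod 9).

7

4·7 = 28 = 3·9 + 1, so 4⁻¹ ≡ 7 (mod 9).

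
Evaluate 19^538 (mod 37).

4

By repeated squaring mod 37: 19^1≡19, 19^2≡28, 19^4≡7, 19^8≡12, 19^16≡33, 19^32≡16, 19^64≡34, 19^128≡9, 19^256≡7, 19^512≡12.
Since 538 = 2 + 8 + 16 + 512 in binary, 19^538 ≡ 28·12·33·12 ≡ 4 (mod 37).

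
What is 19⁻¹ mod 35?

35 = 1·19 + 16
19 = 1·16 + 3
16 = 5·3 + 1
3 = 3·1 + 0
Back-substituting gives 19·24 ≡ 1 (mod 35).

24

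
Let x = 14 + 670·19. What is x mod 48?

670·19 = 12730.
12730 mod 48 = 10 (since 265·48 = 12720).
(14 + 10) mod 48 = 24.

24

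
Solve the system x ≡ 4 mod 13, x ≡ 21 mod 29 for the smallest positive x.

108

x ≡ 4 (mod 13) gives x ∈ {4, 17, 30, 43, 56, 69, 82, 95, …}.
The first of these with x mod 29 = 21 is 108.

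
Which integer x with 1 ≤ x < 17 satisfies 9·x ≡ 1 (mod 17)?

9·2 = 18 = 1·17 + 1, so 9⁻¹ ≡ 2 (mod 17).

2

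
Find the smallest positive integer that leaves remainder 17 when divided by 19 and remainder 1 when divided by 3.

55

x ≡ 1 (mod 3) gives x ∈ {1, 4, 7, 10, 13, 16, 19, 22, …}.
The first of these with x mod 19 = 17 is 55.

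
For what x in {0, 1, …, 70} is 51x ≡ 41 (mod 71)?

37

The inverse of 51 mod 71 is 39 (since 51·39 = 1989 ≡ 1).
So x ≡ 39·41 = 1599 ≡ 37 (mod 71).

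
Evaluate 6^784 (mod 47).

36

Square-and-reduce mod 47: 6^1≡6, 6^2≡36, 6^4≡27, 6^8≡24, 6^16≡12, 6^32≡3, 6^64≡9, 6^128≡34, 6^256≡28, 6^512≡32.
784 = 16 + 256 + 512, so 6^784 ≡ 12·28·32 ≡ 36 (mod 47).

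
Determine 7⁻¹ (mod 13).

7·2 = 14 = 1·13 + 1, so 7⁻¹ ≡ 2 (mod 13).

2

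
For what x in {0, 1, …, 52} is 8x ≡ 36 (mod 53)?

8⁻¹ ≡ 20 (mod 53) because 8·20 = 160 = 3·53 + 1.
So x ≡ 20·36 = 720 ≡ 31 (mod 53).

31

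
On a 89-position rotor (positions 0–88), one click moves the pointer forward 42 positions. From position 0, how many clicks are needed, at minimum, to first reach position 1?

53

89 = 2·42 + 5
42 = 8·5 + 2
5 = 2·2 + 1
2 = 2·1 + 0
Back-substituting gives 42·53 ≡ 1 (mod 89).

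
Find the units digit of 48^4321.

8

Powers of 8 mod 10 repeat with period 4: 8, 4, 2, 6.
4321 leaves remainder 1 on division by 4, so 48^4321 ends in 8.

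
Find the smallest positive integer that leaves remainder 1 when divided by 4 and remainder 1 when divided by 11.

1

x ≡ 1 (mod 4) gives x ∈ {1}.
The first of these with x mod 11 = 1 is 1.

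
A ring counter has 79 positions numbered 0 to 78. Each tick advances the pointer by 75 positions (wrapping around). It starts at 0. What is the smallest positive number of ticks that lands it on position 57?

The inverse of 75 mod 79 is 59 (since 75·59 = 4425 ≡ 1).
So x ≡ 59·57 = 3363 ≡ 45 (mod 79).

45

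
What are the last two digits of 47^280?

Successive squares of 47 mod 100: 47^1≡47, 47^2≡9, 47^4≡81, 47^8≡61, 47^16≡21, 47^32≡41, 47^64≡81, 47^128≡61, 47^256≡21.
280 = 8 + 16 + 256, so 47^280 ≡ 61·21·21 ≡ 1 (mod 100).

01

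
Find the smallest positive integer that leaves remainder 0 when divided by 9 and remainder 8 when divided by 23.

x ≡ 0 (mod 9) gives x ∈ {0, 9, 18, 27, 36, 45, 54}.
The first of these with x mod 23 = 8 is 54.

54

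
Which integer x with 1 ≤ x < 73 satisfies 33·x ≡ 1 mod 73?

31

33·31 = 1023 = 14·73 + 1, so 33⁻¹ ≡ 31 (mod 73).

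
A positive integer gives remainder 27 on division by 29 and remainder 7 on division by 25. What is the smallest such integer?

Since 25·7 ≡ 1 (mod 29), take x = 7 + 25·((27−7)·7 mod 29) = 7 + 25·24 = 607.
Check: 607 mod 29 = 27, 607 mod 25 = 7.

607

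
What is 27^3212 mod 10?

Powers of 7 mod 10 repeat with period 4: 7, 9, 3, 1.
3212 mod 4 = 0, so the last digit matches 7^4 = 1.

1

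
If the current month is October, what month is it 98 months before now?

98 mod 12 = 2 (since 8·12 = 96).
October − 2 months → August.

August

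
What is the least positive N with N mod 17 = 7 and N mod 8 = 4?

92

x ≡ 4 (mod 8) gives x ∈ {4, 12, 20, 28, 36, 44, 52, 60, …}.
The first of these with x mod 17 = 7 is 92.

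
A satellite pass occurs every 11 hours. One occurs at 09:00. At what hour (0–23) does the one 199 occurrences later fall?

199·11 = 2189.
Dividing 2189 by 24 gives quotient 91 and remainder 5.
(9 + 5) mod 24 = 14.

14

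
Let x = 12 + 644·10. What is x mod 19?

644·10 = 6440.
6440 − 338·19 = 18, so 6440 ≡ 18 (mod 19).
(12 + 18) mod 19 = 11.

11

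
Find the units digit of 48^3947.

Last digits of 8^n: 8, 4, 2, 6 (period 4).
3947 mod 4 = 3, so the last digit matches 8^3 = 2.

2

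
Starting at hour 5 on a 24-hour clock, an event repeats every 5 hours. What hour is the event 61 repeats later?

61·5 = 305.
305 = 12·24 + 17, so 305 mod 24 = 17.
(5 + 17) mod 24 = 22.

22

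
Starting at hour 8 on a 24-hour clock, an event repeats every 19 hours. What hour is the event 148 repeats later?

148·19 = 2812.
2812 mod 24 = 4 (since 117·24 = 2808).
(8 + 4) mod 24 = 12.

12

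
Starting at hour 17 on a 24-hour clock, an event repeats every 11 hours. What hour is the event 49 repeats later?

4

49·11 = 539.
539 − 22·24 = 11, so 539 ≡ 11 (mod 24).
(17 + 11) mod 24 = 4.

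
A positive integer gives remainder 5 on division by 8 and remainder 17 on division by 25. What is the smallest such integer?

x ≡ 5 (mod 8) gives x ∈ {5, 13, 21, 29, 37, 45, 53, 61, …}.
The first of these with x mod 25 = 17 is 117.

117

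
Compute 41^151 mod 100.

41

Successive squares of 41 mod 100: 41^1≡41, 41^2≡81, 41^4≡61, 41^8≡21, 41^16≡41, 41^32≡81, 41^64≡61, 41^128≡21.
151 = 1 + 2 + 4 + 16 + 128, so 41^151 ≡ 41·81·61·41·21 ≡ 41 (mod 100).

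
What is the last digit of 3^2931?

7

The units digit of 3^n cycles with period 4: 3, 9, 7, 1, …
2931 mod 4 = 3, so the last digit matches 3^3 = 7.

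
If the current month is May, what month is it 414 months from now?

414 = 34·12 + 6, so 414 mod 12 = 6.
May + 6 months → November.

November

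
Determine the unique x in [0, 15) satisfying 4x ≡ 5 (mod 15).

The inverse of 4 mod 15 is 4 (since 4·4 = 16 ≡ 1).
Multiplying both sides by 4: x ≡ 4·5 = 20 ≡ 5 (mod 15).
Check: 4·5 = 20 = 1·15 + 5.

5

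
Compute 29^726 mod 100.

Square-and-reduce mod 100: 29^1≡29, 29^2≡41, 29^4≡81, 29^8≡61, 29^16≡21, 29^32≡41, 29^64≡81, 29^128≡61, 29^256≡21, 29^512≡41.
726 = 2 + 4 + 16 + 64 + 128 + 512, so 29^726 ≡ 41·81·21·81·61·41 ≡ 21 (mod 100).

21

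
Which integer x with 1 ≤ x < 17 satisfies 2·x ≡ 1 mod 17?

2·9 = 18 = 1·17 + 1, so 2⁻¹ ≡ 9 (mod 17).

9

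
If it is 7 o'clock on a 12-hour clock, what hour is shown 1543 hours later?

1543 − 128·12 = 7, so 1543 ≡ 7 (mod 12).
7 + 7 → 2 on a 12-hour dial.

2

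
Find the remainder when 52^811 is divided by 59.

42

Successive squares of 52 mod 59: 52^1≡52, 52^2≡49, 52^4≡41, 52^8≡29, 52^16≡15, 52^32≡48, 52^64≡3, 52^128≡9, 52^256≡22, 52^512≡12.
Since 811 = 1 + 2 + 8 + 32 + 256 + 512 in binary, 52^811 ≡ 52·49·29·48·22·12 ≡ 42 (mod 59).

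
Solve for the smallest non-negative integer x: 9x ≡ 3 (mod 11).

4

The inverse of 9 mod 11 is 5 (since 9·5 = 45 ≡ 1).
Multiplying both sides by 5: x ≡ 5·3 = 15 ≡ 4 (mod 11).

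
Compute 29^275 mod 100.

By repeated squaring mod 100: 29^1≡29, 29^2≡41, 29^4≡81, 29^8≡61, 29^16≡21, 29^32≡41, 29^64≡81, 29^128≡61, 29^256≡21.
Since 275 = 1 + 2 + 16 + 256 in binary, 29^275 ≡ 29·41·21·21 ≡ 49 (mod 100).

49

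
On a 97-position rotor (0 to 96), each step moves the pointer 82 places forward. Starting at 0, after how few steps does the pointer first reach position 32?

69

82⁻¹ ≡ 84 (mod 97) because 82·84 = 6888 = 71·97 + 1.
So x ≡ 84·32 = 2688 ≡ 69 (mod 97).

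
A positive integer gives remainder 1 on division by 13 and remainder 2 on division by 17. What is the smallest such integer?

53

Since 17·10 ≡ 1 (mod 13), take x = 2 + 17·((1−2)·10 mod 13) = 2 + 17·3 = 53.
Check: 53 mod 13 = 1, 53 mod 17 = 2.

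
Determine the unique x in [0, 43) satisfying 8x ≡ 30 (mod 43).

36

The inverse of 8 mod 43 is 27 (since 8·27 = 216 ≡ 1).
So x ≡ 27·30 = 810 ≡ 36 (mod 43).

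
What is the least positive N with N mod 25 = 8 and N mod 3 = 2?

8

Since 3·17 ≡ 1 (mod 25), take x = 2 + 3·((8−2)·17 mod 25) = 2 + 3·2 = 8.
Check: 8 mod 25 = 8, 8 mod 3 = 2.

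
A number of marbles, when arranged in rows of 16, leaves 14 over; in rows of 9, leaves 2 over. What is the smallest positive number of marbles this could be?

110

x ≡ 2 (mod 9) gives x ∈ {2, 11, 20, 29, 38, 47, 56, 65, …}.
The first of these with x mod 16 = 14 is 110.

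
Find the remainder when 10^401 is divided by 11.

10

Successive squares of 10 mod 11: 10^1≡10, 10^2≡1, 10^4≡1, 10^8≡1, 10^16≡1, 10^32≡1, 10^64≡1, 10^128≡1, 10^256≡1.
401 = 1 + 16 + 128 + 256, so 10^401 ≡ 10·1·1·1 ≡ 10 (mod 11).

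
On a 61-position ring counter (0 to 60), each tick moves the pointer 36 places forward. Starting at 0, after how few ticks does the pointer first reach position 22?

36⁻¹ ≡ 39 (mod 61) because 36·39 = 1404 = 23·61 + 1.
Multiplying both sides by 39: x ≡ 39·22 = 858 ≡ 4 (mod 61).
Check: 36·4 = 144 = 2·61 + 22.

4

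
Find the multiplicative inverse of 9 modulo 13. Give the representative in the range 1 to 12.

9·3 = 27 = 2·13 + 1, so 9⁻¹ ≡ 3 (mod 13).

3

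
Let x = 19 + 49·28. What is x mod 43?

15

49·28 = 1372.
1372 = 31·43 + 39, so 1372 mod 43 = 39.
(19 + 39) mod 43 = 15.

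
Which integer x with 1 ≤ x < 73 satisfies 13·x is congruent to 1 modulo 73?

45

13·45 = 585 = 8·73 + 1, so 13⁻¹ ≡ 45 (mod 73).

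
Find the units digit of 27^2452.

1

Last digits of 7^n: 7, 9, 3, 1 (period 4).
2452 mod 4 = 0, so the last digit matches 7^4 = 1.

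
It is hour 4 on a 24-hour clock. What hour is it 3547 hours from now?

23

3547 mod 24 = 19 (since 147·24 = 3528).
(4 + 19) mod 24 = 23.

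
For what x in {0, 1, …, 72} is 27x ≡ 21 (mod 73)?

17

27⁻¹ ≡ 46 (mod 73) because 27·46 = 1242 = 17·73 + 1.
So x ≡ 46·21 = 966 ≡ 17 (mod 73).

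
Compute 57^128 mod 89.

Successive squares of 57 mod 89: 57^1≡57, 57^2≡45, 57^4≡67, 57^8≡39, 57^16≡8, 57^32≡64, 57^64≡2, 57^128≡4.
128 = 128, so 57^128 ≡ 4 ≡ 4 (mod 89).

4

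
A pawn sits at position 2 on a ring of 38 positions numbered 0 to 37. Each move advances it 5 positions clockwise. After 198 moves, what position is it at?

198·5 = 990.
990 mod 38 = 2 (since 26·38 = 988).
(2 + 2) mod 38 = 4.

4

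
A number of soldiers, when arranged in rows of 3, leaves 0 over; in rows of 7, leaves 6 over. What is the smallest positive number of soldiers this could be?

6

x ≡ 0 (mod 3) gives x ∈ {0, 3, 6}.
The first of these with x mod 7 = 6 is 6.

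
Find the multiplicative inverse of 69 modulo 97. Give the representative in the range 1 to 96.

69·45 = 3105 = 32·97 + 1, so 69⁻¹ ≡ 45 (mod 97).

45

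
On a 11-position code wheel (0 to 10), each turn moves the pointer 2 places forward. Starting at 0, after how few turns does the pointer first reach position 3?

7

2⁻¹ ≡ 6 (mod 11) because 2·6 = 12 = 1·11 + 1.
So x ≡ 6·3 = 18 ≡ 7 (mod 11).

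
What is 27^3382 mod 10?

9

The units digit of 27^n cycles with period 4: 7, 9, 3, 1, …
3382 mod 4 = 2, so the last digit matches 7^2 = 9.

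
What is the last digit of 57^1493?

Powers of 7 mod 10 repeat with period 4: 7, 9, 3, 1.
1493 mod 4 = 1, so the last digit matches 7^1 = 7.

7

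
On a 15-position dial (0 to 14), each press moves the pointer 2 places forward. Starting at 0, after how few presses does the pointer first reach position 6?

2⁻¹ ≡ 8 (mod 15) because 2·8 = 16 = 1·15 + 1.
So x ≡ 8·6 = 48 ≡ 3 (mod 15).
Check: 2·3 = 6 = 0·15 + 6.

3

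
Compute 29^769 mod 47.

Square-and-reduce mod 47: 29^1≡29, 29^2≡42, 29^4≡25, 29^8≡14, 29^16≡8, 29^32≡17, 29^64≡7, 29^128≡2, 29^256≡4, 29^512≡16.
Since 769 = 1 + 256 + 512 in binary, 29^769 ≡ 29·4·16 ≡ 23 (mod 47).

23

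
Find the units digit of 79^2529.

9

The units digit of 79^n cycles with period 2: 9, 1, …
2529 leaves remainder 1 on division by 2, so 79^2529 ends in 9.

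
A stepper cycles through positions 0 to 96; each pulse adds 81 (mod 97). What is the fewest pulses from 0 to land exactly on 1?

6

81·6 = 486 = 5·97 + 1, so 81⁻¹ ≡ 6 (mod 97).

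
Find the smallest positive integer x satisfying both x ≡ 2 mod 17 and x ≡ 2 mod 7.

2

Since 7·5 ≡ 1 (mod 17), take x = 2 + 7·((2−2)·5 mod 17) = 2 + 7·0 = 2.
Check: 2 mod 17 = 2, 2 mod 7 = 2.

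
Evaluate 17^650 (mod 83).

12

By repeated squaring mod 83: 17^1≡17, 17^2≡40, 17^4≡23, 17^8≡31, 17^16≡48, 17^32≡63, 17^64≡68, 17^128≡59, 17^256≡78, 17^512≡25.
Since 650 = 2 + 8 + 128 + 512 in binary, 17^650 ≡ 40·31·59·25 ≡ 12 (mod 83).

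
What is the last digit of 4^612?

The units digit of 4^n cycles with period 2: 4, 6, …
612 leaves remainder 0 on division by 2, so 4^612 ends in 6.

6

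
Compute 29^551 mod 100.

29

Successive squares of 29 mod 100: 29^1≡29, 29^2≡41, 29^4≡81, 29^8≡61, 29^16≡21, 29^32≡41, 29^64≡81, 29^128≡61, 29^256≡21, 29^512≡41.
551 = 1 + 2 + 4 + 32 + 512, so 29^551 ≡ 29·41·81·41·41 ≡ 29 (mod 100).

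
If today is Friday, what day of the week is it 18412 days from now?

Sunday

18412 = 2630·7 + 2, so 18412 mod 7 = 2.
Friday + 2 days → Sunday.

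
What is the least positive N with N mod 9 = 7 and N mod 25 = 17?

x ≡ 7 (mod 9) gives x ∈ {7, 16, 25, 34, 43, 52, 61, 70, …}.
The first of these with x mod 25 = 17 is 142.

142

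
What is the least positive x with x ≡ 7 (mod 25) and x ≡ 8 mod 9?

107

x ≡ 8 (mod 9) gives x ∈ {8, 17, 26, 35, 44, 53, 62, 71, …}.
The first of these with x mod 25 = 7 is 107.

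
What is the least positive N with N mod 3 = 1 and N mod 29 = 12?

70

Since 29·2 ≡ 1 (mod 3), take x = 12 + 29·((1−12)·2 mod 3) = 12 + 29·2 = 70.
Check: 70 mod 3 = 1, 70 mod 29 = 12.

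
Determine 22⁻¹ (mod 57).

22·13 = 286 = 5·57 + 1, so 22⁻¹ ≡ 13 (mod 57).

13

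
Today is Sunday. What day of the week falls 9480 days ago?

Dividing 9480 by 7 gives quotient 1354 and remainder 2.
Sunday − 2 days → Friday.

Friday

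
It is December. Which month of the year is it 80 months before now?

Dividing 80 by 12 gives quotient 6 and remainder 8.
December − 8 months → April.

April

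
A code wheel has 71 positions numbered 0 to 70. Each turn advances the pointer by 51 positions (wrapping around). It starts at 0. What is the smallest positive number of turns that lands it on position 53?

8

51⁻¹ ≡ 39 (mod 71) because 51·39 = 1989 = 28·71 + 1.
So x ≡ 39·53 = 2067 ≡ 8 (mod 71).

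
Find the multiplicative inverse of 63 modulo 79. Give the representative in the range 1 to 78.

63·74 = 4662 = 59·79 + 1, so 63⁻¹ ≡ 74 (mod 79).

74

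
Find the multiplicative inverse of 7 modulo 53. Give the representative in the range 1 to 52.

53 = 7·7 + 4
7 = 1·4 + 3
4 = 1·3 + 1
3 = 3·1 + 0
Back-substituting gives 7·38 ≡ 1 (mod 53).

38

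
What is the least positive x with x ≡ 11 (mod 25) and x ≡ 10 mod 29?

561

x ≡ 11 (mod 25) gives x ∈ {11, 36, 61, 86, 111, 136, 161, 186, …}.
The first of these with x mod 29 = 10 is 561.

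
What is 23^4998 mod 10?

The units digit of 23^n cycles with period 4: 3, 9, 7, 1, …
4998 mod 4 = 2, so the last digit matches 3^2 = 9.

9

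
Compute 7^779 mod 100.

By repeated squaring mod 100: 7^1≡7, 7^2≡49, 7^4≡1, 7^8≡1, 7^16≡1, 7^32≡1, 7^64≡1, 7^128≡1, 7^256≡1, 7^512≡1.
Since 779 = 1 + 2 + 8 + 256 + 512 in binary, 7^779 ≡ 7·49·1·1·1 ≡ 43 (mod 100).

43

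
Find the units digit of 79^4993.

9

Last digits of 9^n: 9, 1 (period 2).
4993 mod 2 = 1, so the last digit matches 9^1 = 9.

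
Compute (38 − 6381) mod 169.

Dividing 6381 by 169 gives quotient 37 and remainder 128.
(38 − 128) mod 169 = 79.

79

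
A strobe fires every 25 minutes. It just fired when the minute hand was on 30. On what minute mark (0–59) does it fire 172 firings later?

172·25 = 4300.
4300 = 71·60 + 40, so 4300 mod 60 = 40.
(30 + 40) mod 60 = 10.

10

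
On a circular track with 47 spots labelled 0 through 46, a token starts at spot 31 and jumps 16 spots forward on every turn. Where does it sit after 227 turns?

44

227·16 = 3632.
Dividing 3632 by 47 gives quotient 77 and remainder 13.
(31 + 13) mod 47 = 44.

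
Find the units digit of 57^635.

3

Last digits of 7^n: 7, 9, 3, 1 (period 4).
635 mod 4 = 3, so the last digit matches 7^3 = 3.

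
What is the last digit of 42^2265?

Powers of 2 mod 10 repeat with period 4: 2, 4, 8, 6.
2265 mod 4 = 1, so the last digit matches 2^1 = 2.

2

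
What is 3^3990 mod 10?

9

Powers of 3 mod 10 repeat with period 4: 3, 9, 7, 1.
3990 leaves remainder 2 on division by 4, so 3^3990 ends in 9.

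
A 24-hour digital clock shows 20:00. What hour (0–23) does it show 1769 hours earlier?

1769 mod 24 = 17 (since 73·24 = 1752).
(20 − 17) mod 24 = 3.

3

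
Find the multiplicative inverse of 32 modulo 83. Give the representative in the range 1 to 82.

13

83 = 2·32 + 19
32 = 1·19 + 13
19 = 1·13 + 6
13 = 2·6 + 1
6 = 6·1 + 0
Back-substituting gives 32·13 ≡ 1 (mod 83).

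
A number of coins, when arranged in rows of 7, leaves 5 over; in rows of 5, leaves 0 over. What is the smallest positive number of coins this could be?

5

x ≡ 0 (mod 5) gives x ∈ {0, 5}.
The first of these with x mod 7 = 5 is 5.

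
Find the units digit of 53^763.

7

Last digits of 3^n: 3, 9, 7, 1 (period 4).
763 leaves remainder 3 on division by 4, so 53^763 ends in 7.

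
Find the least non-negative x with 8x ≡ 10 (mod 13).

The inverse of 8 mod 13 is 5 (since 8·5 = 40 ≡ 1).
Multiplying both sides by 5: x ≡ 5·10 = 50 ≡ 11 (mod 13).
Check: 8·11 = 88 = 6·13 + 10.

11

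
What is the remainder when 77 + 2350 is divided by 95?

52

2350 − 24·95 = 70, so 2350 ≡ 70 (mod 95).
(77 + 70) mod 95 = 52.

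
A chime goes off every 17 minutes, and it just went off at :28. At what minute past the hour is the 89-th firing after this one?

41

89·17 = 1513.
1513 mod 60 = 13 (since 25·60 = 1500).
(28 + 13) mod 60 = 41.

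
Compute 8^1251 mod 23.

By repeated squaring mod 23: 8^1≡8, 8^2≡18, 8^4≡2, 8^8≡4, 8^16≡16, 8^32≡3, 8^64≡9, 8^128≡12, 8^256≡6, 8^512≡13, 8^1024≡8.
Since 1251 = 1 + 2 + 32 + 64 + 128 + 1024 in binary, 8^1251 ≡ 8·18·3·9·12·8 ≡ 4 (mod 23).

4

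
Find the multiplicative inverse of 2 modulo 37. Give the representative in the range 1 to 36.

19

37 = 18·2 + 1
2 = 2·1 + 0
Back-substituting gives 2·19 ≡ 1 (mod 37).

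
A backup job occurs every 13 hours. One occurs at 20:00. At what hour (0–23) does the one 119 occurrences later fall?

119·13 = 1547.
1547 mod 24 = 11 (since 64·24 = 1536).
(20 + 11) mod 24 = 7.

7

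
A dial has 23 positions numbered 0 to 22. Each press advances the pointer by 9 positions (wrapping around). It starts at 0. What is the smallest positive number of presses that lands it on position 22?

The inverse of 9 mod 23 is 18 (since 9·18 = 162 ≡ 1).
So x ≡ 18·22 = 396 ≡ 5 (mod 23).

5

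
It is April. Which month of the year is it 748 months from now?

August

748 mod 12 = 4 (since 62·12 = 744).
April + 4 months → August.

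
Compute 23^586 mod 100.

By repeated squaring mod 100: 23^1≡23, 23^2≡29, 23^4≡41, 23^8≡81, 23^16≡61, 23^32≡21, 23^64≡41, 23^128≡81, 23^256≡61, 23^512≡21.
Since 586 = 2 + 8 + 64 + 512 in binary, 23^586 ≡ 29·81·41·21 ≡ 89 (mod 100).

89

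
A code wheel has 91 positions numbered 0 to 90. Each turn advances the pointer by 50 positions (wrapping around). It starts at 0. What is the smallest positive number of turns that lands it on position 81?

50⁻¹ ≡ 71 (mod 91) because 50·71 = 3550 = 39·91 + 1.
So x ≡ 71·81 = 5751 ≡ 18 (mod 91).

18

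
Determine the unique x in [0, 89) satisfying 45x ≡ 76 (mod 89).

63

45⁻¹ ≡ 2 (mod 89) because 45·2 = 90 = 1·89 + 1.
So x ≡ 2·76 = 152 ≡ 63 (mod 89).
Check: 45·63 = 2835 = 31·89 + 76.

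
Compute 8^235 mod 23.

Successive squares of 8 mod 23: 8^1≡8, 8^2≡18, 8^4≡2, 8^8≡4, 8^16≡16, 8^32≡3, 8^64≡9, 8^128≡12.
Since 235 = 1 + 2 + 8 + 32 + 64 + 128 in binary, 8^235 ≡ 8·18·4·3·9·12 ≡ 2 (mod 23).

2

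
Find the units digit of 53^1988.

1

Powers of 3 mod 10 repeat with period 4: 3, 9, 7, 1.
1988 leaves remainder 0 on division by 4, so 53^1988 ends in 1.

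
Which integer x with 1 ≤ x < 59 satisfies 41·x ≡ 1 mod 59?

36

41·36 = 1476 = 25·59 + 1, so 41⁻¹ ≡ 36 (mod 59).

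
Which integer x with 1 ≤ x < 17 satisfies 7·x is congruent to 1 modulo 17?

17 = 2·7 + 3
7 = 2·3 + 1
3 = 3·1 + 0
Back-substituting gives 7·5 ≡ 1 (mod 17).

5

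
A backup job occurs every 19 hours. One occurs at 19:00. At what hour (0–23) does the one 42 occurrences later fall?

1

42·19 = 798.
798 − 33·24 = 6, so 798 ≡ 6 (mod 24).
(19 + 6) mod 24 = 1.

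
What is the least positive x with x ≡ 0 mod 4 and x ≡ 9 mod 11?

x ≡ 0 (mod 4) gives x ∈ {0, 4, 8, 12, 16, 20}.
The first of these with x mod 11 = 9 is 20.

20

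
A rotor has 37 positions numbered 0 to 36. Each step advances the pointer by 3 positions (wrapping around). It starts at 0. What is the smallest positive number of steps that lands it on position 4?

26

The inverse of 3 mod 37 is 25 (since 3·25 = 75 ≡ 1).
So x ≡ 25·4 = 100 ≡ 26 (mod 37).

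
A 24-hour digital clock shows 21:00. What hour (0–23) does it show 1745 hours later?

14

1745 = 72·24 + 17, so 1745 mod 24 = 17.
(21 + 17) mod 24 = 14.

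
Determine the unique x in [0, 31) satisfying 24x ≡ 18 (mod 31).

The inverse of 24 mod 31 is 22 (since 24·22 = 528 ≡ 1).
Multiplying both sides by 22: x ≡ 22·18 = 396 ≡ 24 (mod 31).

24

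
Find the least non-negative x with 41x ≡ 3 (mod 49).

18

41⁻¹ ≡ 6 (mod 49) because 41·6 = 246 = 5·49 + 1.
Multiplying both sides by 6: x ≡ 6·3 = 18 ≡ 18 (mod 49).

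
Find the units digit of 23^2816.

1

Last digits of 3^n: 3, 9, 7, 1 (period 4).
2816 leaves remainder 0 on division by 4, so 23^2816 ends in 1.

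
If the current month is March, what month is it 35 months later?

February

Dividing 35 by 12 gives quotient 2 and remainder 11.
March + 11 months → February.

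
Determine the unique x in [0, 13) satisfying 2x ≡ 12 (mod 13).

The inverse of 2 mod 13 is 7 (since 2·7 = 14 ≡ 1).
So x ≡ 7·12 = 84 ≡ 6 (mod 13).

6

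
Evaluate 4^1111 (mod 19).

Successive squares of 4 mod 19: 4^1≡4, 4^2≡16, 4^4≡9, 4^8≡5, 4^16≡6, 4^32≡17, 4^64≡4, 4^128≡16, 4^256≡9, 4^512≡5, 4^1024≡6.
1111 = 1 + 2 + 4 + 16 + 64 + 1024, so 4^1111 ≡ 4·16·9·6·4·6 ≡ 9 (mod 19).

9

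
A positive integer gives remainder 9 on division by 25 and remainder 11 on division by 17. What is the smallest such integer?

Since 17·3 ≡ 1 (mod 25), take x = 11 + 17·((9−11)·3 mod 25) = 11 + 17·19 = 334.
Check: 334 mod 25 = 9, 334 mod 17 = 11.

334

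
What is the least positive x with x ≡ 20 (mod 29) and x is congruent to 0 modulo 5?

Since 5·6 ≡ 1 (mod 29), take x = 0 + 5·((20−0)·6 mod 29) = 0 + 5·4 = 20.
Check: 20 mod 29 = 20, 20 mod 5 = 0.

20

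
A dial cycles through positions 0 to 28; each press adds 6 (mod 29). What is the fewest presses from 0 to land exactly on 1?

29 = 4·6 + 5
6 = 1·5 + 1
5 = 5·1 + 0
Back-substituting gives 6·5 ≡ 1 (mod 29).

5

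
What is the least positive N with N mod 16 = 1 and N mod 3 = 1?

1

x ≡ 1 (mod 3) gives x ∈ {1}.
The first of these with x mod 16 = 1 is 1.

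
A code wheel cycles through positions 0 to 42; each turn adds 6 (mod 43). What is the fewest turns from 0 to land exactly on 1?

36

6·36 = 216 = 5·43 + 1, so 6⁻¹ ≡ 36 (mod 43).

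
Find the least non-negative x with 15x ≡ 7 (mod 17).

The inverse of 15 mod 17 is 8 (since 15·8 = 120 ≡ 1).
Multiplying both sides by 8: x ≡ 8·7 = 56 ≡ 5 (mod 17).

5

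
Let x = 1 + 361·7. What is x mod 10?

361·7 = 2527.
2527 mod 10 = 7 (since 252·10 = 2520).
(1 + 7) mod 10 = 8.

8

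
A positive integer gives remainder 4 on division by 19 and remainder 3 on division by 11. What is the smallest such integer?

80

x ≡ 3 (mod 11) gives x ∈ {3, 14, 25, 36, 47, 58, 69, 80}.
The first of these with x mod 19 = 4 is 80.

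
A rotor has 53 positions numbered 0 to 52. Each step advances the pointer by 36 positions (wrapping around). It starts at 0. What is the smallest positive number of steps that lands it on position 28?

42

36⁻¹ ≡ 28 (mod 53) because 36·28 = 1008 = 19·53 + 1.
So x ≡ 28·28 = 784 ≡ 42 (mod 53).
Check: 36·42 = 1512 = 28·53 + 28.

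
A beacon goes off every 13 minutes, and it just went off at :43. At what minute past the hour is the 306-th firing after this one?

1

306·13 = 3978.
3978 mod 60 = 18 (since 66·60 = 3960).
(43 + 18) mod 60 = 1.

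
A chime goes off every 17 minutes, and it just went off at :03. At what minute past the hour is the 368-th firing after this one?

368·17 = 6256.
6256 − 104·60 = 16, so 6256 ≡ 16 (mod 60).
(3 + 16) mod 60 = 19.

19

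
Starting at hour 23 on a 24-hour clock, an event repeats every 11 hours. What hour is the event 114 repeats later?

5

114·11 = 1254.
1254 − 52·24 = 6, so 1254 ≡ 6 (mod 24).
(23 + 6) mod 24 = 5.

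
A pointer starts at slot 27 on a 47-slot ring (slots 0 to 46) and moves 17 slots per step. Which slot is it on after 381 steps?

381·17 = 6477.
Dividing 6477 by 47 gives quotient 137 and remainder 38.
(27 + 38) mod 47 = 18.

18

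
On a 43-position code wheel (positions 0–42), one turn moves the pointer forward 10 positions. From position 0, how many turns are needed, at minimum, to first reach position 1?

43 = 4·10 + 3
10 = 3·3 + 1
3 = 3·1 + 0
Back-substituting gives 10·13 ≡ 1 (mod 43).

13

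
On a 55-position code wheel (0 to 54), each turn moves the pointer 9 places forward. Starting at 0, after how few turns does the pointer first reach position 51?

9⁻¹ ≡ 49 (mod 55) because 9·49 = 441 = 8·55 + 1.
So x ≡ 49·51 = 2499 ≡ 24 (mod 55).

24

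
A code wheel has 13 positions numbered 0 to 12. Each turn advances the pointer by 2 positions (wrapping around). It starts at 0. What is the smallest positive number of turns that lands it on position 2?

2⁻¹ ≡ 7 (mod 13) because 2·7 = 14 = 1·13 + 1.
Multiplying both sides by 7: x ≡ 7·2 = 14 ≡ 1 (mod 13).
Check: 2·1 = 2 = 0·13 + 2.

1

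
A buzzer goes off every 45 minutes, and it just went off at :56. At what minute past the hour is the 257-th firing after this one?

257·45 = 11565.
11565 = 192·60 + 45, so 11565 mod 60 = 45.
(56 + 45) mod 60 = 41.

41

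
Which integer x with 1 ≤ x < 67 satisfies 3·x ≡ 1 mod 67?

45

67 = 22·3 + 1
3 = 3·1 + 0
Back-substituting gives 3·45 ≡ 1 (mod 67).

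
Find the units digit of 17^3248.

The units digit of 17^n cycles with period 4: 7, 9, 3, 1, …
3248 leaves remainder 0 on division by 4, so 17^3248 ends in 1.

1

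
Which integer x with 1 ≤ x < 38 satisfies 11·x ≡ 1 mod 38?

38 = 3·11 + 5
11 = 2·5 + 1
5 = 5·1 + 0
Back-substituting gives 11·7 ≡ 1 (mod 38).

7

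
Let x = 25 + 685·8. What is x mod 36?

33

685·8 = 5480.
Dividing 5480 by 36 gives quotient 152 and remainder 8.
(25 + 8) mod 36 = 33.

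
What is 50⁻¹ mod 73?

73 = 1·50 + 23
50 = 2·23 + 4
23 = 5·4 + 3
4 = 1·3 + 1
3 = 3·1 + 0
Back-substituting gives 50·19 ≡ 1 (mod 73).

19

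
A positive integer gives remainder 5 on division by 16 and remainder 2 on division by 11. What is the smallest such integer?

Since 11·3 ≡ 1 (mod 16), take x = 2 + 11·((5−2)·3 mod 16) = 2 + 11·9 = 101.
Check: 101 mod 16 = 5, 101 mod 11 = 2.

101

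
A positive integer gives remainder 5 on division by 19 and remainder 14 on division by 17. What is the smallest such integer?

252

x ≡ 14 (mod 17) gives x ∈ {14, 31, 48, 65, 82, 99, 116, 133, …}.
The first of these with x mod 19 = 5 is 252.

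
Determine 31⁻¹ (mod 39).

39 = 1·31 + 8
31 = 3·8 + 7
8 = 1·7 + 1
7 = 7·1 + 0
Back-substituting gives 31·34 ≡ 1 (mod 39).

34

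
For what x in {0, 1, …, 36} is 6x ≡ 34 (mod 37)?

The inverse of 6 mod 37 is 31 (since 6·31 = 186 ≡ 1).
So x ≡ 31·34 = 1054 ≡ 18 (mod 37).
Check: 6·18 = 108 = 2·37 + 34.

18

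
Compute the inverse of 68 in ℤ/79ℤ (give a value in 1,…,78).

68·43 = 2924 = 37·79 + 1, so 68⁻¹ ≡ 43 (mod 79).

43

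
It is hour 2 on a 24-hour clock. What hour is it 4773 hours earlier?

5

4773 mod 24 = 21 (since 198·24 = 4752).
(2 − 21) mod 24 = 5.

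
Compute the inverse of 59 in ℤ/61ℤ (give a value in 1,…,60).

61 = 1·59 + 2
59 = 29·2 + 1
2 = 2·1 + 0
Back-substituting gives 59·30 ≡ 1 (mod 61).

30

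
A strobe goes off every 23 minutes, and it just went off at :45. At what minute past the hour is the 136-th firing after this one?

53

136·23 = 3128.
Dividing 3128 by 60 gives quotient 52 and remainder 8.
(45 + 8) mod 60 = 53.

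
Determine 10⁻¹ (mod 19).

2

10·2 = 20 = 1·19 + 1, so 10⁻¹ ≡ 2 (mod 19).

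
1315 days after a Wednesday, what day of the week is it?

1315 = 187·7 + 6, so 1315 mod 7 = 6.
Wednesday + 6 days → Tuesday.

Tuesday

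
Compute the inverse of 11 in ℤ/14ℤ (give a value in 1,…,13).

14 = 1·11 + 3
11 = 3·3 + 2
3 = 1·2 + 1
2 = 2·1 + 0
Back-substituting gives 11·9 ≡ 1 (mod 14).

9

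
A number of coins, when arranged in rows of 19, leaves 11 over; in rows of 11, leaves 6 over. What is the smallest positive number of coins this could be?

182

x ≡ 6 (mod 11) gives x ∈ {6, 17, 28, 39, 50, 61, 72, 83, …}.
The first of these with x mod 19 = 11 is 182.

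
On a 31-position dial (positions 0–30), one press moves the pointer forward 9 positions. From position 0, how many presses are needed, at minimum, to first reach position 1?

31 = 3·9 + 4
9 = 2·4 + 1
4 = 4·1 + 0
Back-substituting gives 9·7 ≡ 1 (mod 31).

7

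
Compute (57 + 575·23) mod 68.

22

575·23 = 13225.
13225 − 194·68 = 33, so 13225 ≡ 33 (mod 68).
(57 + 33) mod 68 = 22.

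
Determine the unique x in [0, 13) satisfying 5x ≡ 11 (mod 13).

10

The inverse of 5 mod 13 is 8 (since 5·8 = 40 ≡ 1).
Multiplying both sides by 8: x ≡ 8·11 = 88 ≡ 10 (mod 13).
Check: 5·10 = 50 = 3·13 + 11.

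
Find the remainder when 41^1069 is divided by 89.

Successive squares of 41 mod 89: 41^1≡41, 41^2≡79, 41^4≡11, 41^8≡32, 41^16≡45, 41^32≡67, 41^64≡39, 41^128≡8, 41^256≡64, 41^512≡2, 41^1024≡4.
1069 = 1 + 4 + 8 + 32 + 1024, so 41^1069 ≡ 41·11·32·67·4 ≡ 14 (mod 89).

14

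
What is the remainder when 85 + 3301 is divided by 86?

3301 = 38·86 + 33, so 3301 mod 86 = 33.
(85 + 33) mod 86 = 32.

32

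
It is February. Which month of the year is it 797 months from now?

797 − 66·12 = 5, so 797 ≡ 5 (mod 12).
February + 5 months → July.

July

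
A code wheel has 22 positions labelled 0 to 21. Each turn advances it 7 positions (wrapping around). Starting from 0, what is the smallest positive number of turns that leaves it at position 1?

19

22 = 3·7 + 1
7 = 7·1 + 0
Back-substituting gives 7·19 ≡ 1 (mod 22).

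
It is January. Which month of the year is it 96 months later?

January

96 = 8·12 + 0, so 96 mod 12 = 0.
January + 0 months → January.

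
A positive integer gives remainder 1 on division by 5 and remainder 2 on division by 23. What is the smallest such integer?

Since 23·2 ≡ 1 (mod 5), take x = 2 + 23·((1−2)·2 mod 5) = 2 + 23·3 = 71.
Check: 71 mod 5 = 1, 71 mod 23 = 2.

71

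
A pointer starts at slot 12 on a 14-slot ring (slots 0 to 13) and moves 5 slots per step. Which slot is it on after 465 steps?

13

465·5 = 2325.
2325 mod 14 = 1 (since 166·14 = 2324).
(12 + 1) mod 14 = 13.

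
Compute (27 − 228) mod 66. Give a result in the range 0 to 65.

63

228 mod 66 = 30 (since 3·66 = 198).
(27 − 30) mod 66 = 63.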